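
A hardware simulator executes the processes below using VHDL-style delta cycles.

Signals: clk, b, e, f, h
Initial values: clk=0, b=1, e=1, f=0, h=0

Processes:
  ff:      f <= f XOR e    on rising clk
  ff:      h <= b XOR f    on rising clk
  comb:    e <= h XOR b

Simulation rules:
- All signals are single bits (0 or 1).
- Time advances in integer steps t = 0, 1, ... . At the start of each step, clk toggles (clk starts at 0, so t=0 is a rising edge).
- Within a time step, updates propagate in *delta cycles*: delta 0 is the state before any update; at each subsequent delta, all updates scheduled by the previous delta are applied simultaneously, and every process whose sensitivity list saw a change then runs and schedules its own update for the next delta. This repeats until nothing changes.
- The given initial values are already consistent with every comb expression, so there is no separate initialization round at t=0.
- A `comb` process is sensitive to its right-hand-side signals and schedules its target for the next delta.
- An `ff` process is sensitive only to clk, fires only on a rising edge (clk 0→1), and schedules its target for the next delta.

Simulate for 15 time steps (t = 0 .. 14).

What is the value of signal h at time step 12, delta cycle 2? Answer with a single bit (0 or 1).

1

t=0 Δ0: b=1 e=1 clk=0 f=0 h=0
  Δ1: clk:0→1
  Δ2: f:0→1, h:0→1
  Δ3: e:1→0
  (3Δ to stable)
t=1 Δ0: b=1 e=0 clk=1 f=1 h=1
  Δ1: clk:1→0
  (1Δ to stable)
t=2 Δ0: b=1 e=0 clk=0 f=1 h=1
  Δ1: clk:0→1
  Δ2: h:1→0
  Δ3: e:0→1
  (3Δ to stable)
t=3 Δ0: b=1 e=1 clk=1 f=1 h=0
  Δ1: clk:1→0
  (1Δ to stable)
t=4 Δ0: b=1 e=1 clk=0 f=1 h=0
  Δ1: clk:0→1
  Δ2: f:1→0
  (2Δ to stable)
t=5 Δ0: b=1 e=1 clk=1 f=0 h=0
  Δ1: clk:1→0
  (1Δ to stable)
t=6 Δ0: b=1 e=1 clk=0 f=0 h=0
  Δ1: clk:0→1
  Δ2: f:0→1, h:0→1
  Δ3: e:1→0
  (3Δ to stable)
t=7 Δ0: b=1 e=0 clk=1 f=1 h=1
  Δ1: clk:1→0
  (1Δ to stable)
t=8 Δ0: b=1 e=0 clk=0 f=1 h=1
  Δ1: clk:0→1
  Δ2: h:1→0
  Δ3: e:0→1
  (3Δ to stable)
t=9 Δ0: b=1 e=1 clk=1 f=1 h=0
  Δ1: clk:1→0
  (1Δ to stable)
t=10 Δ0: b=1 e=1 clk=0 f=1 h=0
  Δ1: clk:0→1
  Δ2: f:1→0
  (2Δ to stable)
t=11 Δ0: b=1 e=1 clk=1 f=0 h=0
  Δ1: clk:1→0
  (1Δ to stable)
t=12 Δ0: b=1 e=1 clk=0 f=0 h=0
  Δ1: clk:0→1
  Δ2: f:0→1, h:0→1
  Δ3: e:1→0
  (3Δ to stable)
t=13 Δ0: b=1 e=0 clk=1 f=1 h=1
  Δ1: clk:1→0
  (1Δ to stable)
t=14 Δ0: b=1 e=0 clk=0 f=1 h=1
  Δ1: clk:0→1
  Δ2: h:1→0
  Δ3: e:0→1
  (3Δ to stable)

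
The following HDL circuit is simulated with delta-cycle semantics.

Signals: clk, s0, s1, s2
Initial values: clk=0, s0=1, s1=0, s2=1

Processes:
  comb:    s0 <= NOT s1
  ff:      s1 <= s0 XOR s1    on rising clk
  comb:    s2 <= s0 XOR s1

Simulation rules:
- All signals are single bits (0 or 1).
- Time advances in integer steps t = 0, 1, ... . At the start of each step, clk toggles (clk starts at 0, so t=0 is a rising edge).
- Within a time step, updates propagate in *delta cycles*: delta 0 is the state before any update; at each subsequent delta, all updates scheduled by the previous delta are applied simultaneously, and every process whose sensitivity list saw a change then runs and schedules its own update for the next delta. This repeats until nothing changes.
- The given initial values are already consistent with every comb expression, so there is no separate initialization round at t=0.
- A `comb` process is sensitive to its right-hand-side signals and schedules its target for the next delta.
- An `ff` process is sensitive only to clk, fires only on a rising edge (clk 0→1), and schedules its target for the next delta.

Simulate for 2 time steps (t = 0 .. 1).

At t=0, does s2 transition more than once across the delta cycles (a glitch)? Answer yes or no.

yes

t0.Δ0 s0=1 s1=0 s2=1 clk=0
t0.Δ1 s0=1 s1=0 s2=1 clk=1
t0.Δ2 s0=1 s1=1 s2=1 clk=1
t0.Δ3 s0=0 s1=1 s2=0 clk=1
t0.Δ4 s0=0 s1=1 s2=1 clk=1
t1.Δ0 s0=0 s1=1 s2=1 clk=1
t1.Δ1 s0=0 s1=1 s2=1 clk=0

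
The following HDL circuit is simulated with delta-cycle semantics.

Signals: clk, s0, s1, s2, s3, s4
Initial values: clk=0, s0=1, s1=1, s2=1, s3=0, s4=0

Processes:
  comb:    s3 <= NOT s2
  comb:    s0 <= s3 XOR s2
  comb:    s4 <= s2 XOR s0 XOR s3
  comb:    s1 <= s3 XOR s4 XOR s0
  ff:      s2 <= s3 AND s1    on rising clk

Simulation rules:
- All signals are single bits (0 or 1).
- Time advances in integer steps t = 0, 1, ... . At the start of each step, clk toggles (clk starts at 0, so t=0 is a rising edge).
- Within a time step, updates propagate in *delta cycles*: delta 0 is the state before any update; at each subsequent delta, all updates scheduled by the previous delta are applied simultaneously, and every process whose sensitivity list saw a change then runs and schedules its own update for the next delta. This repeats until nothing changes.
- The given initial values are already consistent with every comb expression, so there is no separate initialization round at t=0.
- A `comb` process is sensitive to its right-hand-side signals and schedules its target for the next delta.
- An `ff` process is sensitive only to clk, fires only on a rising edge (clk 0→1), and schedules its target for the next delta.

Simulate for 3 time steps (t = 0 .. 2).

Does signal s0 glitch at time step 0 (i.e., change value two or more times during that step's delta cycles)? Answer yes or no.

t=0 Δ0: s3=0 s2=1 s1=1 s4=0 s0=1 clk=0
  Δ1: clk:0→1
  Δ2: s2:1→0
  Δ3: s3:0→1, s4:0→1, s0:1→0
  Δ4: s1:1→0, s0:0→1
  Δ5: s1:0→1, s4:1→0
  Δ6: s1:1→0
  (6Δ to stable)
t=1 Δ0: s3=1 s2=0 s1=0 s4=0 s0=1 clk=1
  Δ1: clk:1→0
  (1Δ to stable)
t=2 Δ0: s3=1 s2=0 s1=0 s4=0 s0=1 clk=0
  Δ1: clk:0→1
  (1Δ to stable)

yes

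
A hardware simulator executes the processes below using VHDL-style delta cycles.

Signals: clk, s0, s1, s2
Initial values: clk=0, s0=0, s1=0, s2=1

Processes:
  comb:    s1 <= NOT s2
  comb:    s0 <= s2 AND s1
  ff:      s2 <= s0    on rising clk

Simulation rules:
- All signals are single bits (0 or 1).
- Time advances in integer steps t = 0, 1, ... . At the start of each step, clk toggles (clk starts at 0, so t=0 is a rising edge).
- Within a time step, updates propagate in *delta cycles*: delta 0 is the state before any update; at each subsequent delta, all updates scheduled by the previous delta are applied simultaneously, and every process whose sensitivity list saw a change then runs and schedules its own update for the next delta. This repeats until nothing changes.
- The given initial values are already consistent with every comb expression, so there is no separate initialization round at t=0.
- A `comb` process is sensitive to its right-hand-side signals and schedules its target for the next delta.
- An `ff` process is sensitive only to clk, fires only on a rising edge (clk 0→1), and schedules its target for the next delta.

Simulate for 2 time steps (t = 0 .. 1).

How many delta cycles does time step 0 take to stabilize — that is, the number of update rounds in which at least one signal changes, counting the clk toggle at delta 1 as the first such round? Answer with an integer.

3

t=0 Δ0: s1=0 s2=1 s0=0 clk=0
  Δ1: clk:0→1
  Δ2: s2:1→0
  Δ3: s1:0→1
  (3Δ to stable)
t=1 Δ0: s1=1 s2=0 s0=0 clk=1
  Δ1: clk:1→0
  (1Δ to stable)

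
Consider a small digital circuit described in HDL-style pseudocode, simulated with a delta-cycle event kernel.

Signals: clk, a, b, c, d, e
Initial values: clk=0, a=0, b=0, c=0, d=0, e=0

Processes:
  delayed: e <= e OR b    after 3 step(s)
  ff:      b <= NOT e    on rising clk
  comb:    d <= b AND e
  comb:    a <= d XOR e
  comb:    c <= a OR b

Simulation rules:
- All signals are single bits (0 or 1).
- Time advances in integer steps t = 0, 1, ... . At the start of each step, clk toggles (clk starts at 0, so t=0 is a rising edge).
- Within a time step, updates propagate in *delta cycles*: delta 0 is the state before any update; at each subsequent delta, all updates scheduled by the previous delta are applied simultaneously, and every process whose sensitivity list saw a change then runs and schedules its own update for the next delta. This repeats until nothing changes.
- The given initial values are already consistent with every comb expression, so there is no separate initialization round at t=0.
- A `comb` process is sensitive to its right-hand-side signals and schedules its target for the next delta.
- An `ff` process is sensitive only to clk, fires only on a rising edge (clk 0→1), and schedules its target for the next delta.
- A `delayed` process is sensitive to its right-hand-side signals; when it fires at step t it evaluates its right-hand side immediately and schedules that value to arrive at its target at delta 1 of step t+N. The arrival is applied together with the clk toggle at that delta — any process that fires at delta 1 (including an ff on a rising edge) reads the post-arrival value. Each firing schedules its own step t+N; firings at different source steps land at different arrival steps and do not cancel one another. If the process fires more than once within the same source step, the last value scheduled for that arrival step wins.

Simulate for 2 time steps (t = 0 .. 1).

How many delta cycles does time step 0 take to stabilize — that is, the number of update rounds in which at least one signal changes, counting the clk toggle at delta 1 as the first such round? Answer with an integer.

3

t=0 Δ0: e=0 d=0 clk=0 a=0 c=0 b=0
  Δ1: clk:0→1
  Δ2: b:0→1
  Δ3: c:0→1
  (3Δ to stable)
t=1 Δ0: e=0 d=0 clk=1 a=0 c=1 b=1
  Δ1: clk:1→0
  (1Δ to stable)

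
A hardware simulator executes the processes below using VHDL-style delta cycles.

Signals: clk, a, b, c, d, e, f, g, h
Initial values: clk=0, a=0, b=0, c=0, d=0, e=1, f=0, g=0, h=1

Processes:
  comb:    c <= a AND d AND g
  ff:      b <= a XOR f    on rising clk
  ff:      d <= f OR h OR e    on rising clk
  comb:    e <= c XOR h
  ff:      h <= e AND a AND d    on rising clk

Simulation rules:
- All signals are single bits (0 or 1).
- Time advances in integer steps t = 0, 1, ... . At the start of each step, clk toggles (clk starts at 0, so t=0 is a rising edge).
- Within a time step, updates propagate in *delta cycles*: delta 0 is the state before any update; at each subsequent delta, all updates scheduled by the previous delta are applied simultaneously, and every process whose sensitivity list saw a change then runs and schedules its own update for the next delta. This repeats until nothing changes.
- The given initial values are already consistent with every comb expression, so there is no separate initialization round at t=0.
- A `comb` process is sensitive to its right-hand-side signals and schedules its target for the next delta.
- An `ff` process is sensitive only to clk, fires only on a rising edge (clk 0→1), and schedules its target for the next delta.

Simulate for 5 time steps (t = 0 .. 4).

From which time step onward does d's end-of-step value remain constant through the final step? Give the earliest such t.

t=0 Δ0: e=1 g=0 h=1 a=0 b=0 d=0 f=0 c=0 clk=0
  Δ1: clk:0→1
  Δ2: h:1→0, d:0→1
  Δ3: e:1→0
  (3Δ to stable)
t=1 Δ0: e=0 g=0 h=0 a=0 b=0 d=1 f=0 c=0 clk=1
  Δ1: clk:1→0
  (1Δ to stable)
t=2 Δ0: e=0 g=0 h=0 a=0 b=0 d=1 f=0 c=0 clk=0
  Δ1: clk:0→1
  Δ2: d:1→0
  (2Δ to stable)
t=3 Δ0: e=0 g=0 h=0 a=0 b=0 d=0 f=0 c=0 clk=1
  Δ1: clk:1→0
  (1Δ to stable)
t=4 Δ0: e=0 g=0 h=0 a=0 b=0 d=0 f=0 c=0 clk=0
  Δ1: clk:0→1
  (1Δ to stable)

2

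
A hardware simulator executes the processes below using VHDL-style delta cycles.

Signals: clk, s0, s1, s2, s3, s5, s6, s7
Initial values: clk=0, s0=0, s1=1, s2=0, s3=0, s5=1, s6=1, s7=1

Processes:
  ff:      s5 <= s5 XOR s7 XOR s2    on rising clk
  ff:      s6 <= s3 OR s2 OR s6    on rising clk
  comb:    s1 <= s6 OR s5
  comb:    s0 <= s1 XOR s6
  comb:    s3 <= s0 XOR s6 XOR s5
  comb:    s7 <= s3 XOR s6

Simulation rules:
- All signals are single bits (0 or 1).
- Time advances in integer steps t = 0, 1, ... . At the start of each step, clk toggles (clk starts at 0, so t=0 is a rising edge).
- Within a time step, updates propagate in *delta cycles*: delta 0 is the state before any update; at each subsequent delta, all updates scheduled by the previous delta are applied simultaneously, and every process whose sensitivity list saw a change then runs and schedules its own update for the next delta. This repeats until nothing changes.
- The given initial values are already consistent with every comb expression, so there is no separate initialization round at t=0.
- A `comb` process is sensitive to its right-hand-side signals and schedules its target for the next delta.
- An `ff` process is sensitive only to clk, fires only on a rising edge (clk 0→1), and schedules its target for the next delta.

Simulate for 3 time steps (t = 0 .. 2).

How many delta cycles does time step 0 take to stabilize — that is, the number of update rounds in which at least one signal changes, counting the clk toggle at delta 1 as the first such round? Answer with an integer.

4

t0.Δ0 s7=1 s3=0 s6=1 s2=0 s0=0 s5=1 clk=0 s1=1
t0.Δ1 s7=1 s3=0 s6=1 s2=0 s0=0 s5=1 clk=1 s1=1
t0.Δ2 s7=1 s3=0 s6=1 s2=0 s0=0 s5=0 clk=1 s1=1
t0.Δ3 s7=1 s3=1 s6=1 s2=0 s0=0 s5=0 clk=1 s1=1
t0.Δ4 s7=0 s3=1 s6=1 s2=0 s0=0 s5=0 clk=1 s1=1
t1.Δ0 s7=0 s3=1 s6=1 s2=0 s0=0 s5=0 clk=1 s1=1
t1.Δ1 s7=0 s3=1 s6=1 s2=0 s0=0 s5=0 clk=0 s1=1
t2.Δ0 s7=0 s3=1 s6=1 s2=0 s0=0 s5=0 clk=0 s1=1
t2.Δ1 s7=0 s3=1 s6=1 s2=0 s0=0 s5=0 clk=1 s1=1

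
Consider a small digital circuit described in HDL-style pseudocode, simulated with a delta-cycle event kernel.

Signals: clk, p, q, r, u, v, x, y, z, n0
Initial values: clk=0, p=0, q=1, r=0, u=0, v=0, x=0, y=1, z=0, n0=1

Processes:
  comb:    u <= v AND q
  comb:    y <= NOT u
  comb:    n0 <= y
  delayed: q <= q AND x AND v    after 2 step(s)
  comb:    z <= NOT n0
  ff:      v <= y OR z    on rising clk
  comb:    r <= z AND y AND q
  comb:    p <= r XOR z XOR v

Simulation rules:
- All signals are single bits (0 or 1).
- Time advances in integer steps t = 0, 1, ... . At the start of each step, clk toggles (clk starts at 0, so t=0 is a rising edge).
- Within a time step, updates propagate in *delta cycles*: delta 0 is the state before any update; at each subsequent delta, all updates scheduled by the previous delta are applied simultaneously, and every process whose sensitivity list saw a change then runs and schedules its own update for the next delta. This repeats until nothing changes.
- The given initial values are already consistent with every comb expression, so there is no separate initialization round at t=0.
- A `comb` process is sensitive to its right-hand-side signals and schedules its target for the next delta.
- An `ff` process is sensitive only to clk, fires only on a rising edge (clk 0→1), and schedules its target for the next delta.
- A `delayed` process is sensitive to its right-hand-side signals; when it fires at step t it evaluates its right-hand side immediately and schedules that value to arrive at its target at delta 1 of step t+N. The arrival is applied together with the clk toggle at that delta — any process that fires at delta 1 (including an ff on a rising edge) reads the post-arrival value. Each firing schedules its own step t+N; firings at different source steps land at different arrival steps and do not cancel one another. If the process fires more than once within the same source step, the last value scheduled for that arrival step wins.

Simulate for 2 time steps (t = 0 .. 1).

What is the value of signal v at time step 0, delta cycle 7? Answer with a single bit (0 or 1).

t0.Δ0 z=0 p=0 x=0 y=1 u=0 v=0 clk=0 n0=1 r=0 q=1
t0.Δ1 z=0 p=0 x=0 y=1 u=0 v=0 clk=1 n0=1 r=0 q=1
t0.Δ2 z=0 p=0 x=0 y=1 u=0 v=1 clk=1 n0=1 r=0 q=1
t0.Δ3 z=0 p=1 x=0 y=1 u=1 v=1 clk=1 n0=1 r=0 q=1
t0.Δ4 z=0 p=1 x=0 y=0 u=1 v=1 clk=1 n0=1 r=0 q=1
t0.Δ5 z=0 p=1 x=0 y=0 u=1 v=1 clk=1 n0=0 r=0 q=1
t0.Δ6 z=1 p=1 x=0 y=0 u=1 v=1 clk=1 n0=0 r=0 q=1
t0.Δ7 z=1 p=0 x=0 y=0 u=1 v=1 clk=1 n0=0 r=0 q=1
t1.Δ0 z=1 p=0 x=0 y=0 u=1 v=1 clk=1 n0=0 r=0 q=1
t1.Δ1 z=1 p=0 x=0 y=0 u=1 v=1 clk=0 n0=0 r=0 q=1

1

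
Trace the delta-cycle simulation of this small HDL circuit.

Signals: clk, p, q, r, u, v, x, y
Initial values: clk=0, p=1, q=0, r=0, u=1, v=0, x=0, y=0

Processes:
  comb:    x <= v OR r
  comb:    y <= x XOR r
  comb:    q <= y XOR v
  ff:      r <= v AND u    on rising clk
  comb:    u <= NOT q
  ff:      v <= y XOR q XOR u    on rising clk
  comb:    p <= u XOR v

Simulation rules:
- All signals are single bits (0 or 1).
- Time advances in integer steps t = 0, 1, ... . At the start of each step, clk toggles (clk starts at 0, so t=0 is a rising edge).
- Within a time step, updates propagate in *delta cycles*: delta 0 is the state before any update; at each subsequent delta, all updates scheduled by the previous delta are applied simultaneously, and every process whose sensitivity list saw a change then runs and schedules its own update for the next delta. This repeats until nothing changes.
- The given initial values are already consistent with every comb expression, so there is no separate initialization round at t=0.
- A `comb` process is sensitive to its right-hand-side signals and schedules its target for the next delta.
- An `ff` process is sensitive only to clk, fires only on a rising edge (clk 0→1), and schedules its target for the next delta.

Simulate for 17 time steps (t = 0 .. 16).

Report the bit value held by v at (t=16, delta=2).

1

t0.Δ0 q=0 u=1 p=1 x=0 y=0 r=0 clk=0 v=0
t0.Δ1 q=0 u=1 p=1 x=0 y=0 r=0 clk=1 v=0
t0.Δ2 q=0 u=1 p=1 x=0 y=0 r=0 clk=1 v=1
t0.Δ3 q=1 u=1 p=0 x=1 y=0 r=0 clk=1 v=1
t0.Δ4 q=1 u=0 p=0 x=1 y=1 r=0 clk=1 v=1
t0.Δ5 q=0 u=0 p=1 x=1 y=1 r=0 clk=1 v=1
t0.Δ6 q=0 u=1 p=1 x=1 y=1 r=0 clk=1 v=1
t0.Δ7 q=0 u=1 p=0 x=1 y=1 r=0 clk=1 v=1
t1.Δ0 q=0 u=1 p=0 x=1 y=1 r=0 clk=1 v=1
t1.Δ1 q=0 u=1 p=0 x=1 y=1 r=0 clk=0 v=1
t2.Δ0 q=0 u=1 p=0 x=1 y=1 r=0 clk=0 v=1
t2.Δ1 q=0 u=1 p=0 x=1 y=1 r=0 clk=1 v=1
t2.Δ2 q=0 u=1 p=0 x=1 y=1 r=1 clk=1 v=0
t2.Δ3 q=1 u=1 p=1 x=1 y=0 r=1 clk=1 v=0
t2.Δ4 q=0 u=0 p=1 x=1 y=0 r=1 clk=1 v=0
t2.Δ5 q=0 u=1 p=0 x=1 y=0 r=1 clk=1 v=0
t2.Δ6 q=0 u=1 p=1 x=1 y=0 r=1 clk=1 v=0
t3.Δ0 q=0 u=1 p=1 x=1 y=0 r=1 clk=1 v=0
t3.Δ1 q=0 u=1 p=1 x=1 y=0 r=1 clk=0 v=0
t4.Δ0 q=0 u=1 p=1 x=1 y=0 r=1 clk=0 v=0
t4.Δ1 q=0 u=1 p=1 x=1 y=0 r=1 clk=1 v=0
t4.Δ2 q=0 u=1 p=1 x=1 y=0 r=0 clk=1 v=1
t4.Δ3 q=1 u=1 p=0 x=1 y=1 r=0 clk=1 v=1
t4.Δ4 q=0 u=0 p=0 x=1 y=1 r=0 clk=1 v=1
t4.Δ5 q=0 u=1 p=1 x=1 y=1 r=0 clk=1 v=1
t4.Δ6 q=0 u=1 p=0 x=1 y=1 r=0 clk=1 v=1
t5.Δ0 q=0 u=1 p=0 x=1 y=1 r=0 clk=1 v=1
t5.Δ1 q=0 u=1 p=0 x=1 y=1 r=0 clk=0 v=1
t6.Δ0 q=0 u=1 p=0 x=1 y=1 r=0 clk=0 v=1
t6.Δ1 q=0 u=1 p=0 x=1 y=1 r=0 clk=1 v=1
t6.Δ2 q=0 u=1 p=0 x=1 y=1 r=1 clk=1 v=0
t6.Δ3 q=1 u=1 p=1 x=1 y=0 r=1 clk=1 v=0
t6.Δ4 q=0 u=0 p=1 x=1 y=0 r=1 clk=1 v=0
t6.Δ5 q=0 u=1 p=0 x=1 y=0 r=1 clk=1 v=0
t6.Δ6 q=0 u=1 p=1 x=1 y=0 r=1 clk=1 v=0
t7.Δ0 q=0 u=1 p=1 x=1 y=0 r=1 clk=1 v=0
t7.Δ1 q=0 u=1 p=1 x=1 y=0 r=1 clk=0 v=0
t8.Δ0 q=0 u=1 p=1 x=1 y=0 r=1 clk=0 v=0
t8.Δ1 q=0 u=1 p=1 x=1 y=0 r=1 clk=1 v=0
t8.Δ2 q=0 u=1 p=1 x=1 y=0 r=0 clk=1 v=1
t8.Δ3 q=1 u=1 p=0 x=1 y=1 r=0 clk=1 v=1
t8.Δ4 q=0 u=0 p=0 x=1 y=1 r=0 clk=1 v=1
t8.Δ5 q=0 u=1 p=1 x=1 y=1 r=0 clk=1 v=1
t8.Δ6 q=0 u=1 p=0 x=1 y=1 r=0 clk=1 v=1
t9.Δ0 q=0 u=1 p=0 x=1 y=1 r=0 clk=1 v=1
t9.Δ1 q=0 u=1 p=0 x=1 y=1 r=0 clk=0 v=1
t10.Δ0 q=0 u=1 p=0 x=1 y=1 r=0 clk=0 v=1
t10.Δ1 q=0 u=1 p=0 x=1 y=1 r=0 clk=1 v=1
t10.Δ2 q=0 u=1 p=0 x=1 y=1 r=1 clk=1 v=0
t10.Δ3 q=1 u=1 p=1 x=1 y=0 r=1 clk=1 v=0
t10.Δ4 q=0 u=0 p=1 x=1 y=0 r=1 clk=1 v=0
t10.Δ5 q=0 u=1 p=0 x=1 y=0 r=1 clk=1 v=0
t10.Δ6 q=0 u=1 p=1 x=1 y=0 r=1 clk=1 v=0
t11.Δ0 q=0 u=1 p=1 x=1 y=0 r=1 clk=1 v=0
t11.Δ1 q=0 u=1 p=1 x=1 y=0 r=1 clk=0 v=0
t12.Δ0 q=0 u=1 p=1 x=1 y=0 r=1 clk=0 v=0
t12.Δ1 q=0 u=1 p=1 x=1 y=0 r=1 clk=1 v=0
t12.Δ2 q=0 u=1 p=1 x=1 y=0 r=0 clk=1 v=1
t12.Δ3 q=1 u=1 p=0 x=1 y=1 r=0 clk=1 v=1
t12.Δ4 q=0 u=0 p=0 x=1 y=1 r=0 clk=1 v=1
t12.Δ5 q=0 u=1 p=1 x=1 y=1 r=0 clk=1 v=1
t12.Δ6 q=0 u=1 p=0 x=1 y=1 r=0 clk=1 v=1
t13.Δ0 q=0 u=1 p=0 x=1 y=1 r=0 clk=1 v=1
t13.Δ1 q=0 u=1 p=0 x=1 y=1 r=0 clk=0 v=1
t14.Δ0 q=0 u=1 p=0 x=1 y=1 r=0 clk=0 v=1
t14.Δ1 q=0 u=1 p=0 x=1 y=1 r=0 clk=1 v=1
t14.Δ2 q=0 u=1 p=0 x=1 y=1 r=1 clk=1 v=0
t14.Δ3 q=1 u=1 p=1 x=1 y=0 r=1 clk=1 v=0
t14.Δ4 q=0 u=0 p=1 x=1 y=0 r=1 clk=1 v=0
t14.Δ5 q=0 u=1 p=0 x=1 y=0 r=1 clk=1 v=0
t14.Δ6 q=0 u=1 p=1 x=1 y=0 r=1 clk=1 v=0
t15.Δ0 q=0 u=1 p=1 x=1 y=0 r=1 clk=1 v=0
t15.Δ1 q=0 u=1 p=1 x=1 y=0 r=1 clk=0 v=0
t16.Δ0 q=0 u=1 p=1 x=1 y=0 r=1 clk=0 v=0
t16.Δ1 q=0 u=1 p=1 x=1 y=0 r=1 clk=1 v=0
t16.Δ2 q=0 u=1 p=1 x=1 y=0 r=0 clk=1 v=1
t16.Δ3 q=1 u=1 p=0 x=1 y=1 r=0 clk=1 v=1
t16.Δ4 q=0 u=0 p=0 x=1 y=1 r=0 clk=1 v=1
t16.Δ5 q=0 u=1 p=1 x=1 y=1 r=0 clk=1 v=1
t16.Δ6 q=0 u=1 p=0 x=1 y=1 r=0 clk=1 v=1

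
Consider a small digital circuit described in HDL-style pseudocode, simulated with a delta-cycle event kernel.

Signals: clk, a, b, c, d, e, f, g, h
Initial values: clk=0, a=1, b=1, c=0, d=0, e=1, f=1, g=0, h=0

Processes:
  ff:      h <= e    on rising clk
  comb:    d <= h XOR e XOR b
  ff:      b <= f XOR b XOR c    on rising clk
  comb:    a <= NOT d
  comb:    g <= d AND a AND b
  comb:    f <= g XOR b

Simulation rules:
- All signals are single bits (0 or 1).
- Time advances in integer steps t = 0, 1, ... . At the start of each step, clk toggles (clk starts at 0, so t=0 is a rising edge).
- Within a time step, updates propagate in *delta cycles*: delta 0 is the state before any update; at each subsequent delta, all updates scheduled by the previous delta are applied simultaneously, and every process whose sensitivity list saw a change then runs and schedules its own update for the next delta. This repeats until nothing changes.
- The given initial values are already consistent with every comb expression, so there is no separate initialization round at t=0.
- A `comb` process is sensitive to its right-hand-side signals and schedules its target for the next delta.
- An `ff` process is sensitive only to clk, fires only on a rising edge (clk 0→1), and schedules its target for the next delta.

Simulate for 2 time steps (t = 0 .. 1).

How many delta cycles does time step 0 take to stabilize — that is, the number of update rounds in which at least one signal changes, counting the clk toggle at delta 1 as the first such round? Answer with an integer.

3

[bits: d,f,e,h,g,c,clk,a,b]
t=0: Δ0=011000011 Δ1=011000111 Δ2=011100110 Δ3=001100110 | 3Δ
t=1: Δ0=001100110 Δ1=001100010 | 1Δ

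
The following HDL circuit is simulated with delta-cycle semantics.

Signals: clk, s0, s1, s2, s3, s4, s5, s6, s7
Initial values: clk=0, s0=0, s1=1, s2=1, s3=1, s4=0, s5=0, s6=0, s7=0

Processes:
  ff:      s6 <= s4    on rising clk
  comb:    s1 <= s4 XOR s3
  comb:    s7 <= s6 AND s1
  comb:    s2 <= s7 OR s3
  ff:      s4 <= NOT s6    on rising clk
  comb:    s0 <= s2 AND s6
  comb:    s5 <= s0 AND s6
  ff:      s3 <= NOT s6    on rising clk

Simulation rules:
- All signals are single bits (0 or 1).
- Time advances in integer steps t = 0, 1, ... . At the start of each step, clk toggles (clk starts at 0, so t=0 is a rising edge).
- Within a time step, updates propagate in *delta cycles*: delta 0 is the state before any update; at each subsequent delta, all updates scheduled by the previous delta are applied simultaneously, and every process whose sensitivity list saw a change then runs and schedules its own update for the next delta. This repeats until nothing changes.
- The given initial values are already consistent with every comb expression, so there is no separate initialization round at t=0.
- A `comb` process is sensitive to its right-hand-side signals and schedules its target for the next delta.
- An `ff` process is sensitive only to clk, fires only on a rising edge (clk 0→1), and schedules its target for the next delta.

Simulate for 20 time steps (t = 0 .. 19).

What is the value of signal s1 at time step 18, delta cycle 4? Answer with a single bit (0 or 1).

0

t0.Δ0 s0=0 s7=0 s2=1 s3=1 clk=0 s4=0 s5=0 s6=0 s1=1
t0.Δ1 s0=0 s7=0 s2=1 s3=1 clk=1 s4=0 s5=0 s6=0 s1=1
t0.Δ2 s0=0 s7=0 s2=1 s3=1 clk=1 s4=1 s5=0 s6=0 s1=1
t0.Δ3 s0=0 s7=0 s2=1 s3=1 clk=1 s4=1 s5=0 s6=0 s1=0
t1.Δ0 s0=0 s7=0 s2=1 s3=1 clk=1 s4=1 s5=0 s6=0 s1=0
t1.Δ1 s0=0 s7=0 s2=1 s3=1 clk=0 s4=1 s5=0 s6=0 s1=0
t2.Δ0 s0=0 s7=0 s2=1 s3=1 clk=0 s4=1 s5=0 s6=0 s1=0
t2.Δ1 s0=0 s7=0 s2=1 s3=1 clk=1 s4=1 s5=0 s6=0 s1=0
t2.Δ2 s0=0 s7=0 s2=1 s3=1 clk=1 s4=1 s5=0 s6=1 s1=0
t2.Δ3 s0=1 s7=0 s2=1 s3=1 clk=1 s4=1 s5=0 s6=1 s1=0
t2.Δ4 s0=1 s7=0 s2=1 s3=1 clk=1 s4=1 s5=1 s6=1 s1=0
t3.Δ0 s0=1 s7=0 s2=1 s3=1 clk=1 s4=1 s5=1 s6=1 s1=0
t3.Δ1 s0=1 s7=0 s2=1 s3=1 clk=0 s4=1 s5=1 s6=1 s1=0
t4.Δ0 s0=1 s7=0 s2=1 s3=1 clk=0 s4=1 s5=1 s6=1 s1=0
t4.Δ1 s0=1 s7=0 s2=1 s3=1 clk=1 s4=1 s5=1 s6=1 s1=0
t4.Δ2 s0=1 s7=0 s2=1 s3=0 clk=1 s4=0 s5=1 s6=1 s1=0
t4.Δ3 s0=1 s7=0 s2=0 s3=0 clk=1 s4=0 s5=1 s6=1 s1=0
t4.Δ4 s0=0 s7=0 s2=0 s3=0 clk=1 s4=0 s5=1 s6=1 s1=0
t4.Δ5 s0=0 s7=0 s2=0 s3=0 clk=1 s4=0 s5=0 s6=1 s1=0
t5.Δ0 s0=0 s7=0 s2=0 s3=0 clk=1 s4=0 s5=0 s6=1 s1=0
t5.Δ1 s0=0 s7=0 s2=0 s3=0 clk=0 s4=0 s5=0 s6=1 s1=0
t6.Δ0 s0=0 s7=0 s2=0 s3=0 clk=0 s4=0 s5=0 s6=1 s1=0
t6.Δ1 s0=0 s7=0 s2=0 s3=0 clk=1 s4=0 s5=0 s6=1 s1=0
t6.Δ2 s0=0 s7=0 s2=0 s3=0 clk=1 s4=0 s5=0 s6=0 s1=0
t7.Δ0 s0=0 s7=0 s2=0 s3=0 clk=1 s4=0 s5=0 s6=0 s1=0
t7.Δ1 s0=0 s7=0 s2=0 s3=0 clk=0 s4=0 s5=0 s6=0 s1=0
t8.Δ0 s0=0 s7=0 s2=0 s3=0 clk=0 s4=0 s5=0 s6=0 s1=0
t8.Δ1 s0=0 s7=0 s2=0 s3=0 clk=1 s4=0 s5=0 s6=0 s1=0
t8.Δ2 s0=0 s7=0 s2=0 s3=1 clk=1 s4=1 s5=0 s6=0 s1=0
t8.Δ3 s0=0 s7=0 s2=1 s3=1 clk=1 s4=1 s5=0 s6=0 s1=0
t9.Δ0 s0=0 s7=0 s2=1 s3=1 clk=1 s4=1 s5=0 s6=0 s1=0
t9.Δ1 s0=0 s7=0 s2=1 s3=1 clk=0 s4=1 s5=0 s6=0 s1=0
t10.Δ0 s0=0 s7=0 s2=1 s3=1 clk=0 s4=1 s5=0 s6=0 s1=0
t10.Δ1 s0=0 s7=0 s2=1 s3=1 clk=1 s4=1 s5=0 s6=0 s1=0
t10.Δ2 s0=0 s7=0 s2=1 s3=1 clk=1 s4=1 s5=0 s6=1 s1=0
t10.Δ3 s0=1 s7=0 s2=1 s3=1 clk=1 s4=1 s5=0 s6=1 s1=0
t10.Δ4 s0=1 s7=0 s2=1 s3=1 clk=1 s4=1 s5=1 s6=1 s1=0
t11.Δ0 s0=1 s7=0 s2=1 s3=1 clk=1 s4=1 s5=1 s6=1 s1=0
t11.Δ1 s0=1 s7=0 s2=1 s3=1 clk=0 s4=1 s5=1 s6=1 s1=0
t12.Δ0 s0=1 s7=0 s2=1 s3=1 clk=0 s4=1 s5=1 s6=1 s1=0
t12.Δ1 s0=1 s7=0 s2=1 s3=1 clk=1 s4=1 s5=1 s6=1 s1=0
t12.Δ2 s0=1 s7=0 s2=1 s3=0 clk=1 s4=0 s5=1 s6=1 s1=0
t12.Δ3 s0=1 s7=0 s2=0 s3=0 clk=1 s4=0 s5=1 s6=1 s1=0
t12.Δ4 s0=0 s7=0 s2=0 s3=0 clk=1 s4=0 s5=1 s6=1 s1=0
t12.Δ5 s0=0 s7=0 s2=0 s3=0 clk=1 s4=0 s5=0 s6=1 s1=0
t13.Δ0 s0=0 s7=0 s2=0 s3=0 clk=1 s4=0 s5=0 s6=1 s1=0
t13.Δ1 s0=0 s7=0 s2=0 s3=0 clk=0 s4=0 s5=0 s6=1 s1=0
t14.Δ0 s0=0 s7=0 s2=0 s3=0 clk=0 s4=0 s5=0 s6=1 s1=0
t14.Δ1 s0=0 s7=0 s2=0 s3=0 clk=1 s4=0 s5=0 s6=1 s1=0
t14.Δ2 s0=0 s7=0 s2=0 s3=0 clk=1 s4=0 s5=0 s6=0 s1=0
t15.Δ0 s0=0 s7=0 s2=0 s3=0 clk=1 s4=0 s5=0 s6=0 s1=0
t15.Δ1 s0=0 s7=0 s2=0 s3=0 clk=0 s4=0 s5=0 s6=0 s1=0
t16.Δ0 s0=0 s7=0 s2=0 s3=0 clk=0 s4=0 s5=0 s6=0 s1=0
t16.Δ1 s0=0 s7=0 s2=0 s3=0 clk=1 s4=0 s5=0 s6=0 s1=0
t16.Δ2 s0=0 s7=0 s2=0 s3=1 clk=1 s4=1 s5=0 s6=0 s1=0
t16.Δ3 s0=0 s7=0 s2=1 s3=1 clk=1 s4=1 s5=0 s6=0 s1=0
t17.Δ0 s0=0 s7=0 s2=1 s3=1 clk=1 s4=1 s5=0 s6=0 s1=0
t17.Δ1 s0=0 s7=0 s2=1 s3=1 clk=0 s4=1 s5=0 s6=0 s1=0
t18.Δ0 s0=0 s7=0 s2=1 s3=1 clk=0 s4=1 s5=0 s6=0 s1=0
t18.Δ1 s0=0 s7=0 s2=1 s3=1 clk=1 s4=1 s5=0 s6=0 s1=0
t18.Δ2 s0=0 s7=0 s2=1 s3=1 clk=1 s4=1 s5=0 s6=1 s1=0
t18.Δ3 s0=1 s7=0 s2=1 s3=1 clk=1 s4=1 s5=0 s6=1 s1=0
t18.Δ4 s0=1 s7=0 s2=1 s3=1 clk=1 s4=1 s5=1 s6=1 s1=0
t19.Δ0 s0=1 s7=0 s2=1 s3=1 clk=1 s4=1 s5=1 s6=1 s1=0
t19.Δ1 s0=1 s7=0 s2=1 s3=1 clk=0 s4=1 s5=1 s6=1 s1=0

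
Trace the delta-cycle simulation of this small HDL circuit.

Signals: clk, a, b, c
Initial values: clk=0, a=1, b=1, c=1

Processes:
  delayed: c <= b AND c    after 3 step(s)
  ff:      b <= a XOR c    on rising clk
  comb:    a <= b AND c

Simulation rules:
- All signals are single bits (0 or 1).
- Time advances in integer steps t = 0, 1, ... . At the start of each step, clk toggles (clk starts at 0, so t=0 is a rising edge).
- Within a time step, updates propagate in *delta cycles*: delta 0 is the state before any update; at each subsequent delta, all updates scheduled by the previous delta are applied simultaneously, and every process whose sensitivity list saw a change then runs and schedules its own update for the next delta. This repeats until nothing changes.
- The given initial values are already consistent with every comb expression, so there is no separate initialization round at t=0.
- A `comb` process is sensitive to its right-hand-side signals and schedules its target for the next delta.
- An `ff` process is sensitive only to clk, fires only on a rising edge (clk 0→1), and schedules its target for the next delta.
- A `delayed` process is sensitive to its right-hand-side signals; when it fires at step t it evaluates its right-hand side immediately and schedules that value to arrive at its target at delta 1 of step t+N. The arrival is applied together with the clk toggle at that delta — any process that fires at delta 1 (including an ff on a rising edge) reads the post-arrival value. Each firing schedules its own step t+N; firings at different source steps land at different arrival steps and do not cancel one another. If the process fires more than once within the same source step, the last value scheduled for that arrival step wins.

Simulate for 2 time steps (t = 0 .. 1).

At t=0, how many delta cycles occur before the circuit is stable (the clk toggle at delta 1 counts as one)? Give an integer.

3

t=0 Δ0: b=1 c=1 clk=0 a=1
  Δ1: clk:0→1
  Δ2: b:1→0
  Δ3: a:1→0
  (3Δ to stable)
t=1 Δ0: b=0 c=1 clk=1 a=0
  Δ1: clk:1→0
  (1Δ to stable)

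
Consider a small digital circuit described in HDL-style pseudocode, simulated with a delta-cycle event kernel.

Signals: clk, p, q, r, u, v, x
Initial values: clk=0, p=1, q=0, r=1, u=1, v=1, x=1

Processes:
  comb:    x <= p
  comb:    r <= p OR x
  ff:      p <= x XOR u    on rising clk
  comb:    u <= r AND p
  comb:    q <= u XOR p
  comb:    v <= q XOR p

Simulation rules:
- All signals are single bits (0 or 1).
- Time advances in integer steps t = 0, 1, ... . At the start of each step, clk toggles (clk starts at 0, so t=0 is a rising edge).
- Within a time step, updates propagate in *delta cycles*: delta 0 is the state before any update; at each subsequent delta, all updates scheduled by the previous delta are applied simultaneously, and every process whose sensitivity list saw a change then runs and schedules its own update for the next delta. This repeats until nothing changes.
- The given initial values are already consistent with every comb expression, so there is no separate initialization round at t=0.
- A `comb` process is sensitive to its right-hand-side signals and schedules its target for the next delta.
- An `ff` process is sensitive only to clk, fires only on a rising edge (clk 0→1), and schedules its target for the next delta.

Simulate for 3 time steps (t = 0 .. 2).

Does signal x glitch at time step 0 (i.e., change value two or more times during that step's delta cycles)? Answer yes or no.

no

t=0 Δ0: p=1 clk=0 q=0 r=1 v=1 u=1 x=1
  Δ1: clk:0→1
  Δ2: p:1→0
  Δ3: q:0→1, v:1→0, u:1→0, x:1→0
  Δ4: q:1→0, r:1→0, v:0→1
  Δ5: v:1→0
  (5Δ to stable)
t=1 Δ0: p=0 clk=1 q=0 r=0 v=0 u=0 x=0
  Δ1: clk:1→0
  (1Δ to stable)
t=2 Δ0: p=0 clk=0 q=0 r=0 v=0 u=0 x=0
  Δ1: clk:0→1
  (1Δ to stable)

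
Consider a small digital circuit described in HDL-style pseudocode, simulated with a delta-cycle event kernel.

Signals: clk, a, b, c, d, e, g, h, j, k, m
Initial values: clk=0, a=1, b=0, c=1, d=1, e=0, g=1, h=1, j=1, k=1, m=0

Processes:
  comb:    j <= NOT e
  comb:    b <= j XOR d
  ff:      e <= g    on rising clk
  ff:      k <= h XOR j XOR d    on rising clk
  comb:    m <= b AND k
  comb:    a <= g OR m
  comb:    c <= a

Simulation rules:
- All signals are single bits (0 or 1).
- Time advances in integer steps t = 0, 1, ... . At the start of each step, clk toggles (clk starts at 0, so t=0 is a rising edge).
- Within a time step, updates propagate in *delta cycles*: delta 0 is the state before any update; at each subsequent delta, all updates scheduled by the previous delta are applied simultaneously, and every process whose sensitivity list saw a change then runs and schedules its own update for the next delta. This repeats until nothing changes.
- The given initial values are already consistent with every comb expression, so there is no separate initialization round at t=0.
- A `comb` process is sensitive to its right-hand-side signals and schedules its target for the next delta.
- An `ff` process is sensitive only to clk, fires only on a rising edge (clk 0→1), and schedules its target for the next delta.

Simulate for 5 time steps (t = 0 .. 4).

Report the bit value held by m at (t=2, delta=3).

0

[bits: g,j,clk,a,d,e,h,b,c,m,k]
t=0: Δ0=11011010101 Δ1=11111010101 Δ2=11111110101 Δ3=10111110101 Δ4=10111111101 Δ5=10111111111 | 5Δ
t=1: Δ0=10111111111 Δ1=10011111111 | 1Δ
t=2: Δ0=10011111111 Δ1=10111111111 Δ2=10111111110 Δ3=10111111100 | 3Δ
t=3: Δ0=10111111100 Δ1=10011111100 | 1Δ
t=4: Δ0=10011111100 Δ1=10111111100 | 1Δ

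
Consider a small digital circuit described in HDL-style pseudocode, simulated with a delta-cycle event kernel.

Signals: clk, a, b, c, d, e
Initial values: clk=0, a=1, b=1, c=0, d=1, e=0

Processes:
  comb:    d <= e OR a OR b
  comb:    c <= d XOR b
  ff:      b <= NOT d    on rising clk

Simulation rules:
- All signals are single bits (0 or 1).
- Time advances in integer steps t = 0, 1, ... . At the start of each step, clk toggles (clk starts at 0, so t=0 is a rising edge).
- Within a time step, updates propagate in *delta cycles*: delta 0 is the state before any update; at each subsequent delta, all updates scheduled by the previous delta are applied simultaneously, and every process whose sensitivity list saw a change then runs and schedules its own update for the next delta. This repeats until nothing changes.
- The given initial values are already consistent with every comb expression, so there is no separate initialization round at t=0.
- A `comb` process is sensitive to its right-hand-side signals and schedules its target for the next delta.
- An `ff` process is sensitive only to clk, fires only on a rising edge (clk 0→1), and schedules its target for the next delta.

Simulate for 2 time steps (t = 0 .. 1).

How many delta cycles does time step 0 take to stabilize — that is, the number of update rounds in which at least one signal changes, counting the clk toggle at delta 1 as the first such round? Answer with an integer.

3

t=0 Δ0: c=0 d=1 b=1 a=1 e=0 clk=0
  Δ1: clk:0→1
  Δ2: b:1→0
  Δ3: c:0→1
  (3Δ to stable)
t=1 Δ0: c=1 d=1 b=0 a=1 e=0 clk=1
  Δ1: clk:1→0
  (1Δ to stable)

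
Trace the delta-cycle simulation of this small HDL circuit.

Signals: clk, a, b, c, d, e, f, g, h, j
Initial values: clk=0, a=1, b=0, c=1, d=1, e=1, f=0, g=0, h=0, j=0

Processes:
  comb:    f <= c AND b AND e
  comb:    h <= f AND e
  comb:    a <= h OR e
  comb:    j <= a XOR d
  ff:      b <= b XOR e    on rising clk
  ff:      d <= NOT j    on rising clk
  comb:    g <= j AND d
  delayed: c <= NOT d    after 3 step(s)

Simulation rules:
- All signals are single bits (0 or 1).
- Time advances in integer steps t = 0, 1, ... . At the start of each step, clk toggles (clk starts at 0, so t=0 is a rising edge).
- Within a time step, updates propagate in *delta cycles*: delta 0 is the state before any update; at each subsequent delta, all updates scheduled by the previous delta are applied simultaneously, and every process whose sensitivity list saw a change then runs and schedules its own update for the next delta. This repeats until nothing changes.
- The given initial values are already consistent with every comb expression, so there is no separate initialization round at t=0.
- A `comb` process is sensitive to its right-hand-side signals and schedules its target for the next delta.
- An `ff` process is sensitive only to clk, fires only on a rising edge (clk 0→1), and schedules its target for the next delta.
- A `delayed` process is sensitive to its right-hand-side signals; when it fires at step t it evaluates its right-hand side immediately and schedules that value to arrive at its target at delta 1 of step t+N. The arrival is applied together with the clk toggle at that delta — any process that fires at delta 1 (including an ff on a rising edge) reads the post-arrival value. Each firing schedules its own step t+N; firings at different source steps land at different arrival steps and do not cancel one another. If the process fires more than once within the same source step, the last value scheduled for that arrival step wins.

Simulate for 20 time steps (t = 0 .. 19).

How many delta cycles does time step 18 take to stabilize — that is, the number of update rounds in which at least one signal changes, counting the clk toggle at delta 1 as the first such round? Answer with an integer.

t0.Δ0 d=1 clk=0 g=0 f=0 b=0 a=1 c=1 j=0 h=0 e=1
t0.Δ1 d=1 clk=1 g=0 f=0 b=0 a=1 c=1 j=0 h=0 e=1
t0.Δ2 d=1 clk=1 g=0 f=0 b=1 a=1 c=1 j=0 h=0 e=1
t0.Δ3 d=1 clk=1 g=0 f=1 b=1 a=1 c=1 j=0 h=0 e=1
t0.Δ4 d=1 clk=1 g=0 f=1 b=1 a=1 c=1 j=0 h=1 e=1
t1.Δ0 d=1 clk=1 g=0 f=1 b=1 a=1 c=1 j=0 h=1 e=1
t1.Δ1 d=1 clk=0 g=0 f=1 b=1 a=1 c=1 j=0 h=1 e=1
t2.Δ0 d=1 clk=0 g=0 f=1 b=1 a=1 c=1 j=0 h=1 e=1
t2.Δ1 d=1 clk=1 g=0 f=1 b=1 a=1 c=1 j=0 h=1 e=1
t2.Δ2 d=1 clk=1 g=0 f=1 b=0 a=1 c=1 j=0 h=1 e=1
t2.Δ3 d=1 clk=1 g=0 f=0 b=0 a=1 c=1 j=0 h=1 e=1
t2.Δ4 d=1 clk=1 g=0 f=0 b=0 a=1 c=1 j=0 h=0 e=1
t3.Δ0 d=1 clk=1 g=0 f=0 b=0 a=1 c=1 j=0 h=0 e=1
t3.Δ1 d=1 clk=0 g=0 f=0 b=0 a=1 c=1 j=0 h=0 e=1
t4.Δ0 d=1 clk=0 g=0 f=0 b=0 a=1 c=1 j=0 h=0 e=1
t4.Δ1 d=1 clk=1 g=0 f=0 b=0 a=1 c=1 j=0 h=0 e=1
t4.Δ2 d=1 clk=1 g=0 f=0 b=1 a=1 c=1 j=0 h=0 e=1
t4.Δ3 d=1 clk=1 g=0 f=1 b=1 a=1 c=1 j=0 h=0 e=1
t4.Δ4 d=1 clk=1 g=0 f=1 b=1 a=1 c=1 j=0 h=1 e=1
t5.Δ0 d=1 clk=1 g=0 f=1 b=1 a=1 c=1 j=0 h=1 e=1
t5.Δ1 d=1 clk=0 g=0 f=1 b=1 a=1 c=1 j=0 h=1 e=1
t6.Δ0 d=1 clk=0 g=0 f=1 b=1 a=1 c=1 j=0 h=1 e=1
t6.Δ1 d=1 clk=1 g=0 f=1 b=1 a=1 c=1 j=0 h=1 e=1
t6.Δ2 d=1 clk=1 g=0 f=1 b=0 a=1 c=1 j=0 h=1 e=1
t6.Δ3 d=1 clk=1 g=0 f=0 b=0 a=1 c=1 j=0 h=1 e=1
t6.Δ4 d=1 clk=1 g=0 f=0 b=0 a=1 c=1 j=0 h=0 e=1
t7.Δ0 d=1 clk=1 g=0 f=0 b=0 a=1 c=1 j=0 h=0 e=1
t7.Δ1 d=1 clk=0 g=0 f=0 b=0 a=1 c=1 j=0 h=0 e=1
t8.Δ0 d=1 clk=0 g=0 f=0 b=0 a=1 c=1 j=0 h=0 e=1
t8.Δ1 d=1 clk=1 g=0 f=0 b=0 a=1 c=1 j=0 h=0 e=1
t8.Δ2 d=1 clk=1 g=0 f=0 b=1 a=1 c=1 j=0 h=0 e=1
t8.Δ3 d=1 clk=1 g=0 f=1 b=1 a=1 c=1 j=0 h=0 e=1
t8.Δ4 d=1 clk=1 g=0 f=1 b=1 a=1 c=1 j=0 h=1 e=1
t9.Δ0 d=1 clk=1 g=0 f=1 b=1 a=1 c=1 j=0 h=1 e=1
t9.Δ1 d=1 clk=0 g=0 f=1 b=1 a=1 c=1 j=0 h=1 e=1
t10.Δ0 d=1 clk=0 g=0 f=1 b=1 a=1 c=1 j=0 h=1 e=1
t10.Δ1 d=1 clk=1 g=0 f=1 b=1 a=1 c=1 j=0 h=1 e=1
t10.Δ2 d=1 clk=1 g=0 f=1 b=0 a=1 c=1 j=0 h=1 e=1
t10.Δ3 d=1 clk=1 g=0 f=0 b=0 a=1 c=1 j=0 h=1 e=1
t10.Δ4 d=1 clk=1 g=0 f=0 b=0 a=1 c=1 j=0 h=0 e=1
t11.Δ0 d=1 clk=1 g=0 f=0 b=0 a=1 c=1 j=0 h=0 e=1
t11.Δ1 d=1 clk=0 g=0 f=0 b=0 a=1 c=1 j=0 h=0 e=1
t12.Δ0 d=1 clk=0 g=0 f=0 b=0 a=1 c=1 j=0 h=0 e=1
t12.Δ1 d=1 clk=1 g=0 f=0 b=0 a=1 c=1 j=0 h=0 e=1
t12.Δ2 d=1 clk=1 g=0 f=0 b=1 a=1 c=1 j=0 h=0 e=1
t12.Δ3 d=1 clk=1 g=0 f=1 b=1 a=1 c=1 j=0 h=0 e=1
t12.Δ4 d=1 clk=1 g=0 f=1 b=1 a=1 c=1 j=0 h=1 e=1
t13.Δ0 d=1 clk=1 g=0 f=1 b=1 a=1 c=1 j=0 h=1 e=1
t13.Δ1 d=1 clk=0 g=0 f=1 b=1 a=1 c=1 j=0 h=1 e=1
t14.Δ0 d=1 clk=0 g=0 f=1 b=1 a=1 c=1 j=0 h=1 e=1
t14.Δ1 d=1 clk=1 g=0 f=1 b=1 a=1 c=1 j=0 h=1 e=1
t14.Δ2 d=1 clk=1 g=0 f=1 b=0 a=1 c=1 j=0 h=1 e=1
t14.Δ3 d=1 clk=1 g=0 f=0 b=0 a=1 c=1 j=0 h=1 e=1
t14.Δ4 d=1 clk=1 g=0 f=0 b=0 a=1 c=1 j=0 h=0 e=1
t15.Δ0 d=1 clk=1 g=0 f=0 b=0 a=1 c=1 j=0 h=0 e=1
t15.Δ1 d=1 clk=0 g=0 f=0 b=0 a=1 c=1 j=0 h=0 e=1
t16.Δ0 d=1 clk=0 g=0 f=0 b=0 a=1 c=1 j=0 h=0 e=1
t16.Δ1 d=1 clk=1 g=0 f=0 b=0 a=1 c=1 j=0 h=0 e=1
t16.Δ2 d=1 clk=1 g=0 f=0 b=1 a=1 c=1 j=0 h=0 e=1
t16.Δ3 d=1 clk=1 g=0 f=1 b=1 a=1 c=1 j=0 h=0 e=1
t16.Δ4 d=1 clk=1 g=0 f=1 b=1 a=1 c=1 j=0 h=1 e=1
t17.Δ0 d=1 clk=1 g=0 f=1 b=1 a=1 c=1 j=0 h=1 e=1
t17.Δ1 d=1 clk=0 g=0 f=1 b=1 a=1 c=1 j=0 h=1 e=1
t18.Δ0 d=1 clk=0 g=0 f=1 b=1 a=1 c=1 j=0 h=1 e=1
t18.Δ1 d=1 clk=1 g=0 f=1 b=1 a=1 c=1 j=0 h=1 e=1
t18.Δ2 d=1 clk=1 g=0 f=1 b=0 a=1 c=1 j=0 h=1 e=1
t18.Δ3 d=1 clk=1 g=0 f=0 b=0 a=1 c=1 j=0 h=1 e=1
t18.Δ4 d=1 clk=1 g=0 f=0 b=0 a=1 c=1 j=0 h=0 e=1
t19.Δ0 d=1 clk=1 g=0 f=0 b=0 a=1 c=1 j=0 h=0 e=1
t19.Δ1 d=1 clk=0 g=0 f=0 b=0 a=1 c=1 j=0 h=0 e=1

4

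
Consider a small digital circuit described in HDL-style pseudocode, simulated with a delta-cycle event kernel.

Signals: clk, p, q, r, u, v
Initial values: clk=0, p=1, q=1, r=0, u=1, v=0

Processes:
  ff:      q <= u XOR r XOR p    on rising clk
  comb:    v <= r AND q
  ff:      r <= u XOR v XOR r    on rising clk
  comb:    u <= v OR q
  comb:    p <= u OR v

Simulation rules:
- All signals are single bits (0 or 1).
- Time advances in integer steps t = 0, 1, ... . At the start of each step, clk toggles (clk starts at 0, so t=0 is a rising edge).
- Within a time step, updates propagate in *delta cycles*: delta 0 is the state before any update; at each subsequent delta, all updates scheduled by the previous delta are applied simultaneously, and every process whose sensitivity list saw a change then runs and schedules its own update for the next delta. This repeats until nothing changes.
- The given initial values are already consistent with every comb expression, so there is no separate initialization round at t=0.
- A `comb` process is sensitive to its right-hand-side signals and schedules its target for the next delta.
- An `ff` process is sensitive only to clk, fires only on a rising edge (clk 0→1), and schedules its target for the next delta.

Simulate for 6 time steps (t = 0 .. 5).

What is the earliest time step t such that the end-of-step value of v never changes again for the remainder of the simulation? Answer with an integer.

2

[bits: r,v,u,p,q,clk]
t=0: Δ0=001110 Δ1=001111 Δ2=101101 Δ3=100101 Δ4=100001 | 4Δ
t=1: Δ0=100001 Δ1=100000 | 1Δ
t=2: Δ0=100000 Δ1=100001 Δ2=100011 Δ3=111011 Δ4=111111 | 4Δ
t=3: Δ0=111111 Δ1=111110 | 1Δ
t=4: Δ0=111110 Δ1=111111 | 1Δ
t=5: Δ0=111111 Δ1=111110 | 1Δ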